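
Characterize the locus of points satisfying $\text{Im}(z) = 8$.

Im(z) = y where z = x + yi; the equation y = 8 is satisfied by all points with that y-coordinate
Locus: Horizontal line y = 8


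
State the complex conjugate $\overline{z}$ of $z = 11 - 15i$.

If z = a + bi, then conjugate(z) = a - bi
conjugate(11 - 15i) = 11 + 15i


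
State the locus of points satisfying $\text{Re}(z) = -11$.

Re(z) = x where z = x + yi; the equation x = -11 is satisfied by all points with that x-coordinate
Locus: Vertical line x = -11


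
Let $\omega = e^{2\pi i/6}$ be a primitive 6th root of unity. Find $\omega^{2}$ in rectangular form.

ω^2 = e^(2πi·2/6) = e^(i·2π/3)
= cos(2π/3) + i sin(2π/3)
= -1/2 + (sqrt(3)/2)i


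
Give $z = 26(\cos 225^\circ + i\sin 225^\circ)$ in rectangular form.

a = r cos θ = 26 * -sqrt(2)/2 = -13*sqrt(2)
b = r sin θ = 26 * -sqrt(2)/2 = -13*sqrt(2)
z = -13*sqrt(2) - 13*sqrt(2)i


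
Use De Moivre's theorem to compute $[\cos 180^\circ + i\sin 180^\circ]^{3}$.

By De Moivre: z^n = r^n(cos(nθ) + i sin(nθ))
= 1^3(cos(3*180°) + i sin(3*180°))
= 1(cos 180° + i sin 180°)
= -1


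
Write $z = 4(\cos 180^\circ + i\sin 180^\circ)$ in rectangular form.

a = r cos θ = 4 * -1 = -4
b = r sin θ = 4 * 0 = 0
z = -4


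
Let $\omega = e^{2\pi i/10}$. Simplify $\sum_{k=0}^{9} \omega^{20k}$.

Since 10 divides 20, ω^20 = (ω^10)^2 = 1^2 = 1, so every term is 1.
Sum = 10 · 1 = 10


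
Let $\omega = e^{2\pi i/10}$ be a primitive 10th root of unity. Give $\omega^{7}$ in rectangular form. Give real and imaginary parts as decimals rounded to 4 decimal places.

ω^7 = e^(2πi·7/10) = e^(i·7π/5)
= cos(7π/5) + i sin(7π/5)
= -0.3090 - 0.9511i


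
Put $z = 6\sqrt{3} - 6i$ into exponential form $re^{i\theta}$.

r = |z| = sqrt((6*sqrt(3))^2 + (-6)^2) = sqrt(108 + 36) = sqrt(144) = 12
θ = arctan(b/a) = arctan(-6/10.3923) (quadrant-adjusted) = -30° = -π/6
z = 12e^(-i*π/6)


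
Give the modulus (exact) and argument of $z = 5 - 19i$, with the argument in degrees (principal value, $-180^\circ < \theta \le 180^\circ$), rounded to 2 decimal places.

|z| = sqrt(5^2 + (-19)^2) = sqrt(386)
arg(z) = arctan(b/a) = arctan(-19/5) (quadrant-adjusted) = -75.26°


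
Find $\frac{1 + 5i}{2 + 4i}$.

Multiply numerator and denominator by conjugate (2 - 4i):
= (1 + 5i)(2 - 4i) / (2^2 + 4^2)
= (22 + 6i) / 20
Divide through by 2: (11 + 3i) / 10
= 11/10 + (3/10)i


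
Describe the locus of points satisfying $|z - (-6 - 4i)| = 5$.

|z - z0| = r describes a circle centered at z0 with radius r
Here z0 = -6 - 4i and r = 5
Locus: Circle centered at (-6, -4) with radius 5


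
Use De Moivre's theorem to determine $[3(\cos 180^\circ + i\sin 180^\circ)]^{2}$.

By De Moivre: z^n = r^n(cos(nθ) + i sin(nθ))
= 3^2(cos(2*180°) + i sin(2*180°))
= 9(cos 0° + i sin 0°)
= 9


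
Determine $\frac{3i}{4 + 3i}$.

Multiply numerator and denominator by conjugate (4 - 3i):
= (3i)(4 - 3i) / (4^2 + 3^2)
= (9 + 12i) / 25
= 9/25 + (12/25)i


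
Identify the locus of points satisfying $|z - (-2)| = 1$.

|z - z0| = r describes a circle centered at z0 with radius r
Here z0 = -2 and r = 1
Locus: Circle centered at (-2, 0) with radius 1


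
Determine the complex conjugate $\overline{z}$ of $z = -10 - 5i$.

If z = a + bi, then conjugate(z) = a - bi
conjugate(-10 - 5i) = -10 + 5i


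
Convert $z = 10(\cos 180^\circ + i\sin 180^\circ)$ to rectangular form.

a = r cos θ = 10 * -1 = -10
b = r sin θ = 10 * 0 = 0
z = -10


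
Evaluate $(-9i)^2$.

(a + bi)^2 = a^2 - b^2 + 2abi
= 0^2 - (-9)^2 + 2*0*(-9)i
= -81


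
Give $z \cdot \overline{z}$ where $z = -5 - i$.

z * conjugate(z) = |z|^2 = a^2 + b^2
= (-5)^2 + (-1)^2 = 26


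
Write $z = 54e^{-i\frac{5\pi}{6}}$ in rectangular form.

a = r cos θ = 54 * -sqrt(3)/2 = -27*sqrt(3)
b = r sin θ = 54 * -1/2 = -27
z = -27*sqrt(3) - 27i


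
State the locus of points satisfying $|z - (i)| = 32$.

|z - z0| = r describes a circle centered at z0 with radius r
Here z0 = i and r = 32
Locus: Circle centered at (0, 1) with radius 32


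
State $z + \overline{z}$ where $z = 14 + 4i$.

z + conjugate(z) = (a + bi) + (a - bi) = 2a
= 2 * 14 = 28


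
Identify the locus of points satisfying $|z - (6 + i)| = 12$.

|z - z0| = r describes a circle centered at z0 with radius r
Here z0 = 6 + i and r = 12
Locus: Circle centered at (6, 1) with radius 12


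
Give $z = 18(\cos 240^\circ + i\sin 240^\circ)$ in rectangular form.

a = r cos θ = 18 * -1/2 = -9
b = r sin θ = 18 * -sqrt(3)/2 = -9*sqrt(3)
z = -9 - 9*sqrt(3)i


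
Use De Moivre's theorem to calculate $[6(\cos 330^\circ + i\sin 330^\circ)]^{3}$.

By De Moivre: z^n = r^n(cos(nθ) + i sin(nθ))
= 6^3(cos(3*330°) + i sin(3*330°))
= 216(cos 270° + i sin 270°)
= -216i


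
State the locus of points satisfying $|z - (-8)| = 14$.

|z - z0| = r describes a circle centered at z0 with radius r
Here z0 = -8 and r = 14
Locus: Circle centered at (-8, 0) with radius 14


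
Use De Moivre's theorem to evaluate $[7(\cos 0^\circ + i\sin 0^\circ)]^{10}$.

By De Moivre: z^n = r^n(cos(nθ) + i sin(nθ))
= 7^10(cos(10*0°) + i sin(10*0°))
= 282475249(cos 0° + i sin 0°)
= 282475249


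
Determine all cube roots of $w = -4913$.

|w| = 4913, arg(w) = 180°
Root modulus = 4913^(1/3) = 17
Root arguments: θ_k = (180° + 360°k)/3 for k = 0, 1, ..., 2
Roots: 17/2 + (17*sqrt(3)/2)i, -17, 17/2 - (17*sqrt(3)/2)i


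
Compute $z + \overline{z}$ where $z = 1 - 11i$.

z + conjugate(z) = (a + bi) + (a - bi) = 2a
= 2 * 1 = 2


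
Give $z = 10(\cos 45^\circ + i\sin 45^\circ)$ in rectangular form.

a = r cos θ = 10 * sqrt(2)/2 = 5*sqrt(2)
b = r sin θ = 10 * sqrt(2)/2 = 5*sqrt(2)
z = 5*sqrt(2) + 5*sqrt(2)i


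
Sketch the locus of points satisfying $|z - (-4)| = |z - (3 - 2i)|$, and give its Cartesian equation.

|z - z1| = |z - z2| means z is equidistant from z1 and z2,
i.e. the perpendicular bisector of the segment from (-4, 0) to (3, -2) (midpoint (-1/2, -1)).
With z = x + yi, square both sides:
(x - (-4))^2 + (y - 0)^2 = (x - 3)^2 + (y - (-2))^2
The x^2 and y^2 terms cancel: 14x + (-4)y = 13 - 16 = -3
Simplify: 14x - 4y = -3
Locus: Perpendicular bisector of the segment from (-4, 0) to (3, -2): the line 14x - 4y = -3


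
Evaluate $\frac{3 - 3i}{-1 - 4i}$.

Multiply numerator and denominator by conjugate (-1 + 4i):
= (3 - 3i)(-1 + 4i) / ((-1)^2 + (-4)^2)
= (9 + 15i) / 17
= 9/17 + (15/17)i


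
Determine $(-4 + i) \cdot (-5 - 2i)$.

(a1*a2 - b1*b2) + (a1*b2 + b1*a2)i
= (20 - (-2)) + (8 + (-5))i
= 22 + 3i


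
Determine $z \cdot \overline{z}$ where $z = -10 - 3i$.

z * conjugate(z) = |z|^2 = a^2 + b^2
= (-10)^2 + (-3)^2 = 109


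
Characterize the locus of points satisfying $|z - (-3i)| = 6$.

|z - z0| = r describes a circle centered at z0 with radius r
Here z0 = -3i and r = 6
Locus: Circle centered at (0, -3) with radius 6


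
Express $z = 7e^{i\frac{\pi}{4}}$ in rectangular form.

a = r cos θ = 7 * sqrt(2)/2 = 7*sqrt(2)/2
b = r sin θ = 7 * sqrt(2)/2 = 7*sqrt(2)/2
z = 7*sqrt(2)/2 + (7*sqrt(2)/2)i


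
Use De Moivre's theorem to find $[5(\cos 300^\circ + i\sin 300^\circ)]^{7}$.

By De Moivre: z^n = r^n(cos(nθ) + i sin(nθ))
= 5^7(cos(7*300°) + i sin(7*300°))
= 78125(cos 300° + i sin 300°)
= 78125/2 - (78125*sqrt(3)/2)i


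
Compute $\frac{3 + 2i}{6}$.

Divisor is real, so divide each part by 6:
= 1/2 + (1/3)i


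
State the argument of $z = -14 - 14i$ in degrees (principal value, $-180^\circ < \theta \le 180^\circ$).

θ = arctan(b/a) = arctan(-14/-14) (quadrant-adjusted) = -135°


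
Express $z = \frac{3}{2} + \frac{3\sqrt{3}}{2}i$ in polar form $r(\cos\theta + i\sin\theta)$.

r = |z| = sqrt(a^2 + b^2) = sqrt((3/2)^2 + (3*sqrt(3)/2)^2) = sqrt(9/4 + 27/4) = sqrt(9) = 3
θ = arctan(b/a) = arctan(2.5981/1.5) (quadrant-adjusted) = 60°
z = 3(cos 60° + i sin 60°)


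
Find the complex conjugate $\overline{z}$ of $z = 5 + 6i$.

If z = a + bi, then conjugate(z) = a - bi
conjugate(5 + 6i) = 5 - 6i


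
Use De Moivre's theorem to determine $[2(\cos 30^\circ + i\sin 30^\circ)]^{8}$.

By De Moivre: z^n = r^n(cos(nθ) + i sin(nθ))
= 2^8(cos(8*30°) + i sin(8*30°))
= 256(cos 240° + i sin 240°)
= -128 - 128*sqrt(3)i


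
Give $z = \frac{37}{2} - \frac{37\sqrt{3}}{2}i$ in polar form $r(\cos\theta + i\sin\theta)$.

r = |z| = sqrt(a^2 + b^2) = sqrt((37/2)^2 + (-37*sqrt(3)/2)^2) = sqrt(1369/4 + 4107/4) = sqrt(1369) = 37
θ = arctan(b/a) = arctan(-32.0429/18.5) (quadrant-adjusted) = 300°
z = 37(cos 300° + i sin 300°)


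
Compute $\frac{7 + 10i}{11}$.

Divisor is real, so divide each part by 11:
= 7/11 + (10/11)i


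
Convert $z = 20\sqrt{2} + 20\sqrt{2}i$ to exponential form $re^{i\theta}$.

r = |z| = sqrt((20*sqrt(2))^2 + (20*sqrt(2))^2) = sqrt(800 + 800) = sqrt(1600) = 40
θ = arctan(b/a) = arctan(28.2843/28.2843) (quadrant-adjusted) = 45° = π/4
z = 40e^(i*π/4)


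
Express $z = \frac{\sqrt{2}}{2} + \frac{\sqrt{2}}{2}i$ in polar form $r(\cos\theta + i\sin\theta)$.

r = |z| = sqrt(a^2 + b^2) = sqrt((sqrt(2)/2)^2 + (sqrt(2)/2)^2) = sqrt(1/2 + 1/2) = sqrt(1) = 1
θ = arctan(b/a) = arctan(0.7071/0.7071) (quadrant-adjusted) = 45°
z = 1(cos 45° + i sin 45°)


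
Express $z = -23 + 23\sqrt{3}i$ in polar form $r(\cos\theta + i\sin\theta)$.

r = |z| = sqrt(a^2 + b^2) = sqrt((-23)^2 + (23*sqrt(3))^2) = sqrt(529 + 1587) = sqrt(2116) = 46
θ = arctan(b/a) = arctan(39.8372/-23) (quadrant-adjusted) = 120°
z = 46(cos 120° + i sin 120°)


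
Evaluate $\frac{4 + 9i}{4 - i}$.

Multiply numerator and denominator by conjugate (4 + i):
= (4 + 9i)(4 + i) / (4^2 + (-1)^2)
= (7 + 40i) / 17
= 7/17 + (40/17)i


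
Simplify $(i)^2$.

(a + bi)^2 = a^2 - b^2 + 2abi
= 0^2 - 1^2 + 2*0*1i
= -1


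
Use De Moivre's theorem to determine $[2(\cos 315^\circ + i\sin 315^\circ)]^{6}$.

By De Moivre: z^n = r^n(cos(nθ) + i sin(nθ))
= 2^6(cos(6*315°) + i sin(6*315°))
= 64(cos 90° + i sin 90°)
= 64i


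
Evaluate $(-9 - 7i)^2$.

(a + bi)^2 = a^2 - b^2 + 2abi
= (-9)^2 - (-7)^2 + 2*(-9)*(-7)i
= 32 + 126i


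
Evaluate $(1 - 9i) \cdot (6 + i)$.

(a1*a2 - b1*b2) + (a1*b2 + b1*a2)i
= (6 - (-9)) + (1 + (-54))i
= 15 - 53i


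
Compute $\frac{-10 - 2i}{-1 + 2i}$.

Multiply numerator and denominator by conjugate (-1 - 2i):
= (-10 - 2i)(-1 - 2i) / ((-1)^2 + 2^2)
= (6 + 22i) / 5
= 6/5 + (22/5)i


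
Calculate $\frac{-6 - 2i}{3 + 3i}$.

Multiply numerator and denominator by conjugate (3 - 3i):
= (-6 - 2i)(3 - 3i) / (3^2 + 3^2)
= (-24 + 12i) / 18
Divide through by 6: (-4 + 2i) / 3
= -4/3 + (2/3)i


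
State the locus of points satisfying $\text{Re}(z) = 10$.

Re(z) = x where z = x + yi; the equation x = 10 is satisfied by all points with that x-coordinate
Locus: Vertical line x = 10


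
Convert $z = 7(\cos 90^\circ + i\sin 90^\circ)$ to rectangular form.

a = r cos θ = 7 * 0 = 0
b = r sin θ = 7 * 1 = 7
z = 7i


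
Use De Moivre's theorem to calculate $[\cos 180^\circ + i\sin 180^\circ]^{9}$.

By De Moivre: z^n = r^n(cos(nθ) + i sin(nθ))
= 1^9(cos(9*180°) + i sin(9*180°))
= 1(cos 180° + i sin 180°)
= -1


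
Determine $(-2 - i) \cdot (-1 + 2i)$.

(a1*a2 - b1*b2) + (a1*b2 + b1*a2)i
= (2 - (-2)) + (-4 + 1)i
= 4 - 3i


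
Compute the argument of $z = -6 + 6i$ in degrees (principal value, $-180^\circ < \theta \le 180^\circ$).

θ = arctan(b/a) = arctan(6/-6) (quadrant-adjusted) = 135°


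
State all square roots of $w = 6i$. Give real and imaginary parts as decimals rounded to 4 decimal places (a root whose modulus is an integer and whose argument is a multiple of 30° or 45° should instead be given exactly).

|w| = 6, arg(w) = 90°
Root modulus = 6^(1/2) ≈ 2.449490
Root arguments: θ_k = (90° + 360°k)/2 for k = 0, 1, ..., 1
Compute each root as (root modulus)(cos θ_k + i sin θ_k) using full-precision intermediates, then round to 4 decimal places.
Roots: 1.7321 + 1.7321i, -1.7321 - 1.7321i


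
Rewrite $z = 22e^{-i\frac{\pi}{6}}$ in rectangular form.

a = r cos θ = 22 * sqrt(3)/2 = 11*sqrt(3)
b = r sin θ = 22 * -1/2 = -11
z = 11*sqrt(3) - 11i


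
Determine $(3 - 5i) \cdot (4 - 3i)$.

(a1*a2 - b1*b2) + (a1*b2 + b1*a2)i
= (12 - 15) + (-9 + (-20))i
= -3 - 29i


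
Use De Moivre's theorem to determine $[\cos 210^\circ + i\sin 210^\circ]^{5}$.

By De Moivre: z^n = r^n(cos(nθ) + i sin(nθ))
= 1^5(cos(5*210°) + i sin(5*210°))
= 1(cos 330° + i sin 330°)
= sqrt(3)/2 - (1/2)i


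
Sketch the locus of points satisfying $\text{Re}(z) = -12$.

Re(z) = x where z = x + yi; the equation x = -12 is satisfied by all points with that x-coordinate
Locus: Vertical line x = -12


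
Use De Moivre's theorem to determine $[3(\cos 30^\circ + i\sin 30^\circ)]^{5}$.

By De Moivre: z^n = r^n(cos(nθ) + i sin(nθ))
= 3^5(cos(5*30°) + i sin(5*30°))
= 243(cos 150° + i sin 150°)
= -243*sqrt(3)/2 + (243/2)i


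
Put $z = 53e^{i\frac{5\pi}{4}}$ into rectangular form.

a = r cos θ = 53 * -sqrt(2)/2 = -53*sqrt(2)/2
b = r sin θ = 53 * -sqrt(2)/2 = -53*sqrt(2)/2
z = -53*sqrt(2)/2 - (53*sqrt(2)/2)i


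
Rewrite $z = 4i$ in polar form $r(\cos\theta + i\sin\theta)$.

r = |z| = sqrt(a^2 + b^2) = sqrt((0)^2 + (4)^2) = sqrt(0 + 16) = sqrt(16) = 4
a = 0 and b > 0, so z lies on the positive imaginary axis: θ = 90°
z = 4(cos 90° + i sin 90°)


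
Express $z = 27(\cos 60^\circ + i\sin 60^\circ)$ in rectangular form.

a = r cos θ = 27 * 1/2 = 27/2
b = r sin θ = 27 * sqrt(3)/2 = 27*sqrt(3)/2
z = 27/2 + (27*sqrt(3)/2)i


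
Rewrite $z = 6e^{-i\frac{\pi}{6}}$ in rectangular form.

a = r cos θ = 6 * sqrt(3)/2 = 3*sqrt(3)
b = r sin θ = 6 * -1/2 = -3
z = 3*sqrt(3) - 3i


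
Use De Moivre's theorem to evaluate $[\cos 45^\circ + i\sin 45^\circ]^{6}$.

By De Moivre: z^n = r^n(cos(nθ) + i sin(nθ))
= 1^6(cos(6*45°) + i sin(6*45°))
= 1(cos 270° + i sin 270°)
= -i


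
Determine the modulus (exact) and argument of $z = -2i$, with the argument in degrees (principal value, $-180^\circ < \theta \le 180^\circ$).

|z| = sqrt(0^2 + (-2)^2) = 2
a = 0 and b < 0, so z lies on the negative imaginary axis: arg(z) = -90°


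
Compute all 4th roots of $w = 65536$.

|w| = 65536, arg(w) = 0°
Root modulus = 65536^(1/4) = 16
Root arguments: θ_k = (0° + 360°k)/4 for k = 0, 1, ..., 3
Roots: 16, 16i, -16, -16i


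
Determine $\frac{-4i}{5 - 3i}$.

Multiply numerator and denominator by conjugate (5 + 3i):
= (-4i)(5 + 3i) / (5^2 + (-3)^2)
= (12 - 20i) / 34
Divide through by 2: (6 - 10i) / 17
= 6/17 - (10/17)i


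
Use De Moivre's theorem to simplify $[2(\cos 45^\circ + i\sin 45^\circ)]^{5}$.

By De Moivre: z^n = r^n(cos(nθ) + i sin(nθ))
= 2^5(cos(5*45°) + i sin(5*45°))
= 32(cos 225° + i sin 225°)
= -16*sqrt(2) - 16*sqrt(2)i


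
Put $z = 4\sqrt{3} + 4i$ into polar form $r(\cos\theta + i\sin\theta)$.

r = |z| = sqrt(a^2 + b^2) = sqrt((4*sqrt(3))^2 + (4)^2) = sqrt(48 + 16) = sqrt(64) = 8
θ = arctan(b/a) = arctan(4/6.9282) (quadrant-adjusted) = 30°
z = 8(cos 30° + i sin 30°)


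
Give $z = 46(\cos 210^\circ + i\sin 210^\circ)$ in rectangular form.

a = r cos θ = 46 * -sqrt(3)/2 = -23*sqrt(3)
b = r sin θ = 46 * -1/2 = -23
z = -23*sqrt(3) - 23i


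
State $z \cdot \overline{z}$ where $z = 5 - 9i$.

z * conjugate(z) = |z|^2 = a^2 + b^2
= 5^2 + (-9)^2 = 106


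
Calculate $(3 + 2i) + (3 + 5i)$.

(3 + 3) + (2 + 5)i = 6 + 7i


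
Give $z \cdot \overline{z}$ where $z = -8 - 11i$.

z * conjugate(z) = |z|^2 = a^2 + b^2
= (-8)^2 + (-11)^2 = 185


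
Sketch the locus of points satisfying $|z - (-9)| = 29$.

|z - z0| = r describes a circle centered at z0 with radius r
Here z0 = -9 and r = 29
Locus: Circle centered at (-9, 0) with radius 29


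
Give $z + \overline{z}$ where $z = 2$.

z + conjugate(z) = (a + bi) + (a - bi) = 2a
= 2 * 2 = 4


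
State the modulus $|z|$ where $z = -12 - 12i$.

|z| = sqrt(a^2 + b^2) = sqrt((-12)^2 + (-12)^2) = sqrt(288) = sqrt(288)


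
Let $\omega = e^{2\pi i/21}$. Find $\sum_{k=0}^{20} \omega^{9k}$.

Let ζ = ω^9 = e^(2πi·9/21). Since 21 ∤ 9, ζ ≠ 1.
Sum = Σ_{k=0}^{20} ζ^k = (ζ^21 - 1)/(ζ - 1) = (ω^{9·21} - 1)/(ζ - 1) = (1 - 1)/(ζ - 1) = 0


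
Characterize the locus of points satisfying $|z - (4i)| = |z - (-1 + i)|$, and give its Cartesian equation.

|z - z1| = |z - z2| means z is equidistant from z1 and z2,
i.e. the perpendicular bisector of the segment from (0, 4) to (-1, 1) (midpoint (-1/2, 5/2)).
With z = x + yi, square both sides:
(x - 0)^2 + (y - 4)^2 = (x - (-1))^2 + (y - 1)^2
The x^2 and y^2 terms cancel: -2x + (-6)y = 2 - 16 = -14
Simplify: x + 3y = 7
Locus: Perpendicular bisector of the segment from (0, 4) to (-1, 1): the line x + 3y = 7


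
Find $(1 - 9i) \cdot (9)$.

(a1*a2 - b1*b2) + (a1*b2 + b1*a2)i
= (9 - 0) + (0 + (-81))i
= 9 - 81i


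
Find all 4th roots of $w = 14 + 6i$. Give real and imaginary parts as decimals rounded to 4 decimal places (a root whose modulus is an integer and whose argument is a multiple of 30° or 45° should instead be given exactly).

|w| = sqrt(232) ≈ 15.231546, arg(w) ≈ 23.198591°
Root modulus = sqrt(232)^(1/4) ≈ 1.975541
Root arguments: θ_k = (arg(w) + 360°k)/4 for k = 0, 1, ..., 3
Compute each root as (root modulus)(cos θ_k + i sin θ_k) using full-precision intermediates, then round to 4 decimal places.
Roots: 1.9654 + 0.1996i, -0.1996 + 1.9654i, -1.9654 - 0.1996i, 0.1996 - 1.9654i


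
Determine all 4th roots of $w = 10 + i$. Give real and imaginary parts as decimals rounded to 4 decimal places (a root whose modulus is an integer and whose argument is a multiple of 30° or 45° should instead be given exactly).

|w| = sqrt(101) ≈ 10.049876, arg(w) ≈ 5.710593°
Root modulus = sqrt(101)^(1/4) ≈ 1.780493
Root arguments: θ_k = (arg(w) + 360°k)/4 for k = 0, 1, ..., 3
Compute each root as (root modulus)(cos θ_k + i sin θ_k) using full-precision intermediates, then round to 4 decimal places.
Roots: 1.7799 + 0.0444i, -0.0444 + 1.7799i, -1.7799 - 0.0444i, 0.0444 - 1.7799i


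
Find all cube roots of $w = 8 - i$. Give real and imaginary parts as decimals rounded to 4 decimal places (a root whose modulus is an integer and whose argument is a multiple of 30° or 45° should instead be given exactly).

|w| = sqrt(65) ≈ 8.062258, arg(w) ≈ 352.874984°
Root modulus = sqrt(65)^(1/3) ≈ 2.005175
Root arguments: θ_k = (arg(w) + 360°k)/3 for k = 0, 1, ..., 2
Compute each root as (root modulus)(cos θ_k + i sin θ_k) using full-precision intermediates, then round to 4 decimal places.
Roots: -0.9298 + 1.7766i, -1.0737 - 1.6935i, 2.0035 - 0.0831i


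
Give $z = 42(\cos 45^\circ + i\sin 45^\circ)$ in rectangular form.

a = r cos θ = 42 * sqrt(2)/2 = 21*sqrt(2)
b = r sin θ = 42 * sqrt(2)/2 = 21*sqrt(2)
z = 21*sqrt(2) + 21*sqrt(2)i


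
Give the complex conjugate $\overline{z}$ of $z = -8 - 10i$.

If z = a + bi, then conjugate(z) = a - bi
conjugate(-8 - 10i) = -8 + 10i


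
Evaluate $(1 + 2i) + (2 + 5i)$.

(1 + 2) + (2 + 5)i = 3 + 7i


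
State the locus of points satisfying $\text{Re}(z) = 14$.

Re(z) = x where z = x + yi; the equation x = 14 is satisfied by all points with that x-coordinate
Locus: Vertical line x = 14


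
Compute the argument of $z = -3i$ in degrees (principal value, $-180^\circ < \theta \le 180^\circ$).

a = 0 and b < 0, so z lies on the negative imaginary axis: θ = -90°


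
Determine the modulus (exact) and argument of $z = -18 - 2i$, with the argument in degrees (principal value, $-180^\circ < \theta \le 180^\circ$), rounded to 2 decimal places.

|z| = sqrt((-18)^2 + (-2)^2) = sqrt(328)
arg(z) = arctan(b/a) = arctan(-2/-18) (quadrant-adjusted) = -173.66°


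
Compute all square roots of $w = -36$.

|w| = 36, arg(w) = 180°
Root modulus = 36^(1/2) = 6
Root arguments: θ_k = (180° + 360°k)/2 for k = 0, 1, ..., 1
Roots: 6i, -6i


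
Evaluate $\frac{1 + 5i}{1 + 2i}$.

Multiply numerator and denominator by conjugate (1 - 2i):
= (1 + 5i)(1 - 2i) / (1^2 + 2^2)
= (11 + 3i) / 5
= 11/5 + (3/5)i


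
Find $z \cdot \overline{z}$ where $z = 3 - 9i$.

z * conjugate(z) = |z|^2 = a^2 + b^2
= 3^2 + (-9)^2 = 90


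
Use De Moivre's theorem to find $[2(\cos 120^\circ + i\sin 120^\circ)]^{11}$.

By De Moivre: z^n = r^n(cos(nθ) + i sin(nθ))
= 2^11(cos(11*120°) + i sin(11*120°))
= 2048(cos 240° + i sin 240°)
= -1024 - 1024*sqrt(3)i


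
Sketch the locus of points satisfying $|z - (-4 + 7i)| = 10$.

|z - z0| = r describes a circle centered at z0 with radius r
Here z0 = -4 + 7i and r = 10
Locus: Circle centered at (-4, 7) with radius 10


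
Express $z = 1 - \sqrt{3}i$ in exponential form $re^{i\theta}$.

r = |z| = sqrt((1)^2 + (-sqrt(3))^2) = sqrt(1 + 3) = sqrt(4) = 2
θ = arctan(b/a) = arctan(-1.7321/1) (quadrant-adjusted) = -60° = -π/3
z = 2e^(-i*π/3)


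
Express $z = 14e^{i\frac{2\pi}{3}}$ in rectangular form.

a = r cos θ = 14 * -1/2 = -7
b = r sin θ = 14 * sqrt(3)/2 = 7*sqrt(3)
z = -7 + 7*sqrt(3)i


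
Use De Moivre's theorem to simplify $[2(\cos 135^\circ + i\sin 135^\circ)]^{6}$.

By De Moivre: z^n = r^n(cos(nθ) + i sin(nθ))
= 2^6(cos(6*135°) + i sin(6*135°))
= 64(cos 90° + i sin 90°)
= 64i


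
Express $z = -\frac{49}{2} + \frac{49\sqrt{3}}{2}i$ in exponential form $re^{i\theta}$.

r = |z| = sqrt((-49/2)^2 + (49*sqrt(3)/2)^2) = sqrt(2401/4 + 7203/4) = sqrt(2401) = 49
θ = arctan(b/a) = arctan(42.4352/-24.5) (quadrant-adjusted) = 120° = 2π/3
z = 49e^(i*2π/3)


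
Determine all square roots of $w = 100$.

|w| = 100, arg(w) = 0°
Root modulus = 100^(1/2) = 10
Root arguments: θ_k = (0° + 360°k)/2 for k = 0, 1, ..., 1
Roots: 10, -10


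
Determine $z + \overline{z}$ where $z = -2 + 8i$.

z + conjugate(z) = (a + bi) + (a - bi) = 2a
= 2 * (-2) = -4


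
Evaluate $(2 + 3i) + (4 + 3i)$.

(2 + 4) + (3 + 3)i = 6 + 6i


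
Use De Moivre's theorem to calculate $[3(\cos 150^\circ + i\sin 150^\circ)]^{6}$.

By De Moivre: z^n = r^n(cos(nθ) + i sin(nθ))
= 3^6(cos(6*150°) + i sin(6*150°))
= 729(cos 180° + i sin 180°)
= -729


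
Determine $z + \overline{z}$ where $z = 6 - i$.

z + conjugate(z) = (a + bi) + (a - bi) = 2a
= 2 * 6 = 12


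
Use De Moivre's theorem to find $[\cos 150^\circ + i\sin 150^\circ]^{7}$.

By De Moivre: z^n = r^n(cos(nθ) + i sin(nθ))
= 1^7(cos(7*150°) + i sin(7*150°))
= 1(cos 330° + i sin 330°)
= sqrt(3)/2 - (1/2)i


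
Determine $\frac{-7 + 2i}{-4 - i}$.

Multiply numerator and denominator by conjugate (-4 + i):
= (-7 + 2i)(-4 + i) / ((-4)^2 + (-1)^2)
= (26 - 15i) / 17
= 26/17 - (15/17)i


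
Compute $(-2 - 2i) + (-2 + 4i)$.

(-2 + (-2)) + (-2 + 4)i = -4 + 2i


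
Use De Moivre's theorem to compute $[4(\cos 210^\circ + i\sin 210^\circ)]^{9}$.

By De Moivre: z^n = r^n(cos(nθ) + i sin(nθ))
= 4^9(cos(9*210°) + i sin(9*210°))
= 262144(cos 90° + i sin 90°)
= 262144i


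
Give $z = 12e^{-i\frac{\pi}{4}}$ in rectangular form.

a = r cos θ = 12 * sqrt(2)/2 = 6*sqrt(2)
b = r sin θ = 12 * -sqrt(2)/2 = -6*sqrt(2)
z = 6*sqrt(2) - 6*sqrt(2)i


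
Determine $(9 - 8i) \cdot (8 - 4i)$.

(a1*a2 - b1*b2) + (a1*b2 + b1*a2)i
= (72 - 32) + (-36 + (-64))i
= 40 - 100i


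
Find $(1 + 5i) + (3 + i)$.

(1 + 3) + (5 + 1)i = 4 + 6i


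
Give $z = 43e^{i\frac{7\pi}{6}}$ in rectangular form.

a = r cos θ = 43 * -sqrt(3)/2 = -43*sqrt(3)/2
b = r sin θ = 43 * -1/2 = -43/2
z = -43*sqrt(3)/2 - (43/2)i


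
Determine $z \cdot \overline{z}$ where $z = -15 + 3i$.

z * conjugate(z) = |z|^2 = a^2 + b^2
= (-15)^2 + 3^2 = 234


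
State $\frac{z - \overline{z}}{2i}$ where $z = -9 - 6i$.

z - conjugate(z) = 2bi
(z - conjugate(z))/(2i) = 2bi/(2i) = b = -6


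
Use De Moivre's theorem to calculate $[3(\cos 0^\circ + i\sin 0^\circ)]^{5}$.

By De Moivre: z^n = r^n(cos(nθ) + i sin(nθ))
= 3^5(cos(5*0°) + i sin(5*0°))
= 243(cos 0° + i sin 0°)
= 243


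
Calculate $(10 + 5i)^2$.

(a + bi)^2 = a^2 - b^2 + 2abi
= 10^2 - 5^2 + 2*10*5i
= 75 + 100i


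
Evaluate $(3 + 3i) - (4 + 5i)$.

(3 - 4) + (3 - 5)i = -1 - 2i


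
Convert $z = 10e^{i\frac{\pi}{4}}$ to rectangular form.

a = r cos θ = 10 * sqrt(2)/2 = 5*sqrt(2)
b = r sin θ = 10 * sqrt(2)/2 = 5*sqrt(2)
z = 5*sqrt(2) + 5*sqrt(2)i


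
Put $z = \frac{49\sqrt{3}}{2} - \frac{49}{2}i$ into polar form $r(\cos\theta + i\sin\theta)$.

r = |z| = sqrt(a^2 + b^2) = sqrt((49*sqrt(3)/2)^2 + (-49/2)^2) = sqrt(7203/4 + 2401/4) = sqrt(2401) = 49
θ = arctan(b/a) = arctan(-24.5/42.4352) (quadrant-adjusted) = 330°
z = 49(cos 330° + i sin 330°)


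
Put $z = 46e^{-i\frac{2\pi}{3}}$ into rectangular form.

a = r cos θ = 46 * -1/2 = -23
b = r sin θ = 46 * -sqrt(3)/2 = -23*sqrt(3)
z = -23 - 23*sqrt(3)i


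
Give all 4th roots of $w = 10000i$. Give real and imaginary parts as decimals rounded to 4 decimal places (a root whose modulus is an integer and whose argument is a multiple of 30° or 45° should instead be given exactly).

|w| = 10000, arg(w) = 90°
Root modulus = 10000^(1/4) = 10
Root arguments: θ_k = (90° + 360°k)/4 for k = 0, 1, ..., 3
Compute each root as (root modulus)(cos θ_k + i sin θ_k) using full-precision intermediates, then round to 4 decimal places.
Roots: 9.2388 + 3.8268i, -3.8268 + 9.2388i, -9.2388 - 3.8268i, 3.8268 - 9.2388i


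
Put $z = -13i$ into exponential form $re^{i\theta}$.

r = |z| = sqrt((0)^2 + (-13)^2) = sqrt(0 + 169) = sqrt(169) = 13
a = 0 and b < 0, so z lies on the negative imaginary axis: θ = -90° = -π/2
z = 13e^(-i*π/2)


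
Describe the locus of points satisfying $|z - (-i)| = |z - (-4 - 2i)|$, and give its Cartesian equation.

|z - z1| = |z - z2| means z is equidistant from z1 and z2,
i.e. the perpendicular bisector of the segment from (0, -1) to (-4, -2) (midpoint (-2, -3/2)).
With z = x + yi, square both sides:
(x - 0)^2 + (y - (-1))^2 = (x - (-4))^2 + (y - (-2))^2
The x^2 and y^2 terms cancel: -8x + (-2)y = 20 - 1 = 19
Simplify: 8x + 2y = -19
Locus: Perpendicular bisector of the segment from (0, -1) to (-4, -2): the line 8x + 2y = -19


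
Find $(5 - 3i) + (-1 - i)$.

(5 + (-1)) + (-3 + (-1))i = 4 - 4i


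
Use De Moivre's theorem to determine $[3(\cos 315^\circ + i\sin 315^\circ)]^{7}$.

By De Moivre: z^n = r^n(cos(nθ) + i sin(nθ))
= 3^7(cos(7*315°) + i sin(7*315°))
= 2187(cos 45° + i sin 45°)
= 2187*sqrt(2)/2 + (2187*sqrt(2)/2)i


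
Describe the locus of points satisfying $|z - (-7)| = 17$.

|z - z0| = r describes a circle centered at z0 with radius r
Here z0 = -7 and r = 17
Locus: Circle centered at (-7, 0) with radius 17


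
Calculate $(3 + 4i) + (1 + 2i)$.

(3 + 1) + (4 + 2)i = 4 + 6i


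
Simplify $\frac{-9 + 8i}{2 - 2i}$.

Multiply numerator and denominator by conjugate (2 + 2i):
= (-9 + 8i)(2 + 2i) / (2^2 + (-2)^2)
= (-34 - 2i) / 8
Divide through by 2: (-17 - i) / 4
= -17/4 - (1/4)i


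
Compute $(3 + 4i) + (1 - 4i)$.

(3 + 1) + (4 + (-4))i = 4


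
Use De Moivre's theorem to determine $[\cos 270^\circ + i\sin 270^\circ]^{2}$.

By De Moivre: z^n = r^n(cos(nθ) + i sin(nθ))
= 1^2(cos(2*270°) + i sin(2*270°))
= 1(cos 180° + i sin 180°)
= -1


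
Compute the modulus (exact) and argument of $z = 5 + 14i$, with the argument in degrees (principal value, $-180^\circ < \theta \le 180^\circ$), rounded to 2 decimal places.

|z| = sqrt(5^2 + 14^2) = sqrt(221)
arg(z) = arctan(b/a) = arctan(14/5) (quadrant-adjusted) = 70.35°


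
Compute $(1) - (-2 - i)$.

(1 - (-2)) + (0 - (-1))i = 3 + i


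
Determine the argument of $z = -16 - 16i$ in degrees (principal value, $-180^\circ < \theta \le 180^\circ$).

θ = arctan(b/a) = arctan(-16/-16) (quadrant-adjusted) = -135°


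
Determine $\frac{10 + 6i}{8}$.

Divisor is real, so divide each part by 8:
= 5/4 + (3/4)i


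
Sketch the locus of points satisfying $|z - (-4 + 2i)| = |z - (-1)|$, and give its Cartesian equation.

|z - z1| = |z - z2| means z is equidistant from z1 and z2,
i.e. the perpendicular bisector of the segment from (-4, 2) to (-1, 0) (midpoint (-5/2, 1)).
With z = x + yi, square both sides:
(x - (-4))^2 + (y - 2)^2 = (x - (-1))^2 + (y - 0)^2
The x^2 and y^2 terms cancel: 6x + (-4)y = 1 - 20 = -19
Simplify: 6x - 4y = -19
Locus: Perpendicular bisector of the segment from (-4, 2) to (-1, 0): the line 6x - 4y = -19


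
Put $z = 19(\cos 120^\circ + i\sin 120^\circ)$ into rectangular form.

a = r cos θ = 19 * -1/2 = -19/2
b = r sin θ = 19 * sqrt(3)/2 = 19*sqrt(3)/2
z = -19/2 + (19*sqrt(3)/2)i


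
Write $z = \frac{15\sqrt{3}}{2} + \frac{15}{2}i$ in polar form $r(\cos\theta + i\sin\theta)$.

r = |z| = sqrt(a^2 + b^2) = sqrt((15*sqrt(3)/2)^2 + (15/2)^2) = sqrt(675/4 + 225/4) = sqrt(225) = 15
θ = arctan(b/a) = arctan(7.5/12.9904) (quadrant-adjusted) = 30°
z = 15(cos 30° + i sin 30°)


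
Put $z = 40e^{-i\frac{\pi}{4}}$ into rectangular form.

a = r cos θ = 40 * sqrt(2)/2 = 20*sqrt(2)
b = r sin θ = 40 * -sqrt(2)/2 = -20*sqrt(2)
z = 20*sqrt(2) - 20*sqrt(2)i


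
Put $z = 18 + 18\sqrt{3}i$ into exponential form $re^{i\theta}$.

r = |z| = sqrt((18)^2 + (18*sqrt(3))^2) = sqrt(324 + 972) = sqrt(1296) = 36
θ = arctan(b/a) = arctan(31.1769/18) (quadrant-adjusted) = 60° = π/3
z = 36e^(i*π/3)


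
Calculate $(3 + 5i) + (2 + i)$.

(3 + 2) + (5 + 1)i = 5 + 6i


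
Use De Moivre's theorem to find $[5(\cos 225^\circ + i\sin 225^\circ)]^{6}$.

By De Moivre: z^n = r^n(cos(nθ) + i sin(nθ))
= 5^6(cos(6*225°) + i sin(6*225°))
= 15625(cos 270° + i sin 270°)
= -15625i


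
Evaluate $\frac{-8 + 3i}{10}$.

Divisor is real, so divide each part by 10:
= -4/5 + (3/10)i


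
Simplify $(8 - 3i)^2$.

(a + bi)^2 = a^2 - b^2 + 2abi
= 8^2 - (-3)^2 + 2*8*(-3)i
= 55 - 48i


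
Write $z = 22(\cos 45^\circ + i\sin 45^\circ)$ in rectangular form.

a = r cos θ = 22 * sqrt(2)/2 = 11*sqrt(2)
b = r sin θ = 22 * sqrt(2)/2 = 11*sqrt(2)
z = 11*sqrt(2) + 11*sqrt(2)i


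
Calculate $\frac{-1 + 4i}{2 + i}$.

Multiply numerator and denominator by conjugate (2 - i):
= (-1 + 4i)(2 - i) / (2^2 + 1^2)
= (2 + 9i) / 5
= 2/5 + (9/5)i


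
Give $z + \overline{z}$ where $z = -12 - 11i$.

z + conjugate(z) = (a + bi) + (a - bi) = 2a
= 2 * (-12) = -24


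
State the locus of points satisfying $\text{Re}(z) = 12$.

Re(z) = x where z = x + yi; the equation x = 12 is satisfied by all points with that x-coordinate
Locus: Vertical line x = 12


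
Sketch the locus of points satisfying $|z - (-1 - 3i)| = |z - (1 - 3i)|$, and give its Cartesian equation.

|z - z1| = |z - z2| means z is equidistant from z1 and z2,
i.e. the perpendicular bisector of the segment from (-1, -3) to (1, -3) (midpoint (0, -3)).
With z = x + yi, square both sides:
(x - (-1))^2 + (y - (-3))^2 = (x - 1)^2 + (y - (-3))^2
The x^2 and y^2 terms cancel: 4x + 0y = 10 - 10 = 0
Simplify: x = 0
Locus: Perpendicular bisector of the segment from (-1, -3) to (1, -3): the line x = 0


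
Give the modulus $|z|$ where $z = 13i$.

|z| = sqrt(a^2 + b^2) = sqrt(0^2 + 13^2) = sqrt(169) = 13


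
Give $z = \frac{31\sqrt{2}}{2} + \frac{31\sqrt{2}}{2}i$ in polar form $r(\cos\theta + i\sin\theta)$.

r = |z| = sqrt(a^2 + b^2) = sqrt((31*sqrt(2)/2)^2 + (31*sqrt(2)/2)^2) = sqrt(961/2 + 961/2) = sqrt(961) = 31
θ = arctan(b/a) = arctan(21.9203/21.9203) (quadrant-adjusted) = 45°
z = 31(cos 45° + i sin 45°)


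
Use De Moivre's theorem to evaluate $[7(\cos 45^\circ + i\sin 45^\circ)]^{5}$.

By De Moivre: z^n = r^n(cos(nθ) + i sin(nθ))
= 7^5(cos(5*45°) + i sin(5*45°))
= 16807(cos 225° + i sin 225°)
= -16807*sqrt(2)/2 - (16807*sqrt(2)/2)i


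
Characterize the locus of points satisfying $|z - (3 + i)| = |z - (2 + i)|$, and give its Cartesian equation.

|z - z1| = |z - z2| means z is equidistant from z1 and z2,
i.e. the perpendicular bisector of the segment from (3, 1) to (2, 1) (midpoint (5/2, 1)).
With z = x + yi, square both sides:
(x - 3)^2 + (y - 1)^2 = (x - 2)^2 + (y - 1)^2
The x^2 and y^2 terms cancel: -2x + 0y = 5 - 10 = -5
Simplify: x = 5/2
Locus: Perpendicular bisector of the segment from (3, 1) to (2, 1): the line x = 5/2


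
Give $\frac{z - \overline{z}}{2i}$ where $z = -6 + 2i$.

z - conjugate(z) = 2bi
(z - conjugate(z))/(2i) = 2bi/(2i) = b = 2


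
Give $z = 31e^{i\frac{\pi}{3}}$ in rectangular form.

a = r cos θ = 31 * 1/2 = 31/2
b = r sin θ = 31 * sqrt(3)/2 = 31*sqrt(3)/2
z = 31/2 + (31*sqrt(3)/2)i


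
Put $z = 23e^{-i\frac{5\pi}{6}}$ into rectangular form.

a = r cos θ = 23 * -sqrt(3)/2 = -23*sqrt(3)/2
b = r sin θ = 23 * -1/2 = -23/2
z = -23*sqrt(3)/2 - (23/2)i


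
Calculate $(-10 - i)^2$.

(a + bi)^2 = a^2 - b^2 + 2abi
= (-10)^2 - (-1)^2 + 2*(-10)*(-1)i
= 99 + 20i


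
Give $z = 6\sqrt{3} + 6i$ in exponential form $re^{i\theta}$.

r = |z| = sqrt((6*sqrt(3))^2 + (6)^2) = sqrt(108 + 36) = sqrt(144) = 12
θ = arctan(b/a) = arctan(6/10.3923) (quadrant-adjusted) = 30° = π/6
z = 12e^(i*π/6)


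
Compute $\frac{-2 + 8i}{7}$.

Divisor is real, so divide each part by 7:
= -2/7 + (8/7)i


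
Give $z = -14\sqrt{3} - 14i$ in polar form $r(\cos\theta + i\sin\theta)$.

r = |z| = sqrt(a^2 + b^2) = sqrt((-14*sqrt(3))^2 + (-14)^2) = sqrt(588 + 196) = sqrt(784) = 28
θ = arctan(b/a) = arctan(-14/-24.2487) (quadrant-adjusted) = 210°
z = 28(cos 210° + i sin 210°)


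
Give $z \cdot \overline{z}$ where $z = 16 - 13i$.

z * conjugate(z) = |z|^2 = a^2 + b^2
= 16^2 + (-13)^2 = 425


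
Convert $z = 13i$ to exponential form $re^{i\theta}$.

r = |z| = sqrt((0)^2 + (13)^2) = sqrt(0 + 169) = sqrt(169) = 13
a = 0 and b > 0, so z lies on the positive imaginary axis: θ = 90° = π/2
z = 13e^(i*π/2)


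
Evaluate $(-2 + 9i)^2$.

(a + bi)^2 = a^2 - b^2 + 2abi
= (-2)^2 - 9^2 + 2*(-2)*9i
= -77 - 36i


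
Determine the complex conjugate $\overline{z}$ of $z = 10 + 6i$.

If z = a + bi, then conjugate(z) = a - bi
conjugate(10 + 6i) = 10 - 6i


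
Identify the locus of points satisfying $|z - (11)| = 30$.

|z - z0| = r describes a circle centered at z0 with radius r
Here z0 = 11 and r = 30
Locus: Circle centered at (11, 0) with radius 30


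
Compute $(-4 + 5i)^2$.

(a + bi)^2 = a^2 - b^2 + 2abi
= (-4)^2 - 5^2 + 2*(-4)*5i
= -9 - 40i


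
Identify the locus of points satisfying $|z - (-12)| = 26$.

|z - z0| = r describes a circle centered at z0 with radius r
Here z0 = -12 and r = 26
Locus: Circle centered at (-12, 0) with radius 26


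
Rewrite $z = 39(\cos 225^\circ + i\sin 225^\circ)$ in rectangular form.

a = r cos θ = 39 * -sqrt(2)/2 = -39*sqrt(2)/2
b = r sin θ = 39 * -sqrt(2)/2 = -39*sqrt(2)/2
z = -39*sqrt(2)/2 - (39*sqrt(2)/2)i


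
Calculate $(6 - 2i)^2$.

(a + bi)^2 = a^2 - b^2 + 2abi
= 6^2 - (-2)^2 + 2*6*(-2)i
= 32 - 24i


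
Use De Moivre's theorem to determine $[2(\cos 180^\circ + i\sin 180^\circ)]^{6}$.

By De Moivre: z^n = r^n(cos(nθ) + i sin(nθ))
= 2^6(cos(6*180°) + i sin(6*180°))
= 64(cos 0° + i sin 0°)
= 64


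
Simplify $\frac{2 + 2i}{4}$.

Divisor is real, so divide each part by 4:
= 1/2 + (1/2)i


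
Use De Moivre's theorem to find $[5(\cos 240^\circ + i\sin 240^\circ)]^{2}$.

By De Moivre: z^n = r^n(cos(nθ) + i sin(nθ))
= 5^2(cos(2*240°) + i sin(2*240°))
= 25(cos 120° + i sin 120°)
= -25/2 + (25*sqrt(3)/2)i


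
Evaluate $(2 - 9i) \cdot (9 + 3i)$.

(a1*a2 - b1*b2) + (a1*b2 + b1*a2)i
= (18 - (-27)) + (6 + (-81))i
= 45 - 75i


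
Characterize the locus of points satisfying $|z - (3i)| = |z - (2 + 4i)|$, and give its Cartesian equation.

|z - z1| = |z - z2| means z is equidistant from z1 and z2,
i.e. the perpendicular bisector of the segment from (0, 3) to (2, 4) (midpoint (1, 7/2)).
With z = x + yi, square both sides:
(x - 0)^2 + (y - 3)^2 = (x - 2)^2 + (y - 4)^2
The x^2 and y^2 terms cancel: 4x + 2y = 20 - 9 = 11
Simplify: 4x + 2y = 11
Locus: Perpendicular bisector of the segment from (0, 3) to (2, 4): the line 4x + 2y = 11


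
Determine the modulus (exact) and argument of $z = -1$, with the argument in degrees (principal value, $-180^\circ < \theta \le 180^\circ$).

|z| = sqrt((-1)^2 + 0^2) = 1
b = 0 and a < 0, so z lies on the negative real axis: arg(z) = 180°


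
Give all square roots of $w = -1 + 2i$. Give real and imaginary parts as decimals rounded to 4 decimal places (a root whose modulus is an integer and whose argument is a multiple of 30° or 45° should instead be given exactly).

|w| = sqrt(5) ≈ 2.236068, arg(w) ≈ 116.565051°
Root modulus = sqrt(5)^(1/2) ≈ 1.495349
Root arguments: θ_k = (arg(w) + 360°k)/2 for k = 0, 1, ..., 1
Compute each root as (root modulus)(cos θ_k + i sin θ_k) using full-precision intermediates, then round to 4 decimal places.
Roots: 0.7862 + 1.2720i, -0.7862 - 1.2720i


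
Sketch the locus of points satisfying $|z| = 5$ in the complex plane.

|z| = 5 means sqrt(x^2 + y^2) = 5
This is a circle of radius 5 centered at the origin


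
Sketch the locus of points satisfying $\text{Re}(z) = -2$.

Re(z) = x where z = x + yi; the equation x = -2 is satisfied by all points with that x-coordinate
Locus: Vertical line x = -2


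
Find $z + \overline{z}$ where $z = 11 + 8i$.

z + conjugate(z) = (a + bi) + (a - bi) = 2a
= 2 * 11 = 22


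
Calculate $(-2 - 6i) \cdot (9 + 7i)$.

(a1*a2 - b1*b2) + (a1*b2 + b1*a2)i
= (-18 - (-42)) + (-14 + (-54))i
= 24 - 68i


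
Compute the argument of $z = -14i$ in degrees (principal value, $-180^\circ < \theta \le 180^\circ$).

a = 0 and b < 0, so z lies on the negative imaginary axis: θ = -90°


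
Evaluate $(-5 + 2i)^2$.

(a + bi)^2 = a^2 - b^2 + 2abi
= (-5)^2 - 2^2 + 2*(-5)*2i
= 21 - 20i


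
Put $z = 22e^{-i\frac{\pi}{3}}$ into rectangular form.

a = r cos θ = 22 * 1/2 = 11
b = r sin θ = 22 * -sqrt(3)/2 = -11*sqrt(3)
z = 11 - 11*sqrt(3)i


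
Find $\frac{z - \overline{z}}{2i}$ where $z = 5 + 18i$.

z - conjugate(z) = 2bi
(z - conjugate(z))/(2i) = 2bi/(2i) = b = 18


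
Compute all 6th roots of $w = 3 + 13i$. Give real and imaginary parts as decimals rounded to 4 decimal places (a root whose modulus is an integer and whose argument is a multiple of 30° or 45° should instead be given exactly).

|w| = sqrt(178) ≈ 13.341664, arg(w) ≈ 77.005383°
Root modulus = sqrt(178)^(1/6) ≈ 1.540051
Root arguments: θ_k = (arg(w) + 360°k)/6 for k = 0, 1, ..., 5
Compute each root as (root modulus)(cos θ_k + i sin θ_k) using full-precision intermediates, then round to 4 decimal places.
Roots: 1.5016 + 0.3421i, 0.4545 + 1.4714i, -1.0470 + 1.1294i, -1.5016 - 0.3421i, -0.4545 - 1.4714i, 1.0470 - 1.1294i


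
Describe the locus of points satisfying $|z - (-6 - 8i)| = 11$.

|z - z0| = r describes a circle centered at z0 with radius r
Here z0 = -6 - 8i and r = 11
Locus: Circle centered at (-6, -8) with radius 11


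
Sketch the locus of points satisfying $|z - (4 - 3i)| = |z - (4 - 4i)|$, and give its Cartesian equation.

|z - z1| = |z - z2| means z is equidistant from z1 and z2,
i.e. the perpendicular bisector of the segment from (4, -3) to (4, -4) (midpoint (4, -7/2)).
With z = x + yi, square both sides:
(x - 4)^2 + (y - (-3))^2 = (x - 4)^2 + (y - (-4))^2
The x^2 and y^2 terms cancel: 0x + (-2)y = 32 - 25 = 7
Simplify: y = -7/2
Locus: Perpendicular bisector of the segment from (4, -3) to (4, -4): the line y = -7/2


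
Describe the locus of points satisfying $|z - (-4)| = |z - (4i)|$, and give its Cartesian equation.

|z - z1| = |z - z2| means z is equidistant from z1 and z2,
i.e. the perpendicular bisector of the segment from (-4, 0) to (0, 4) (midpoint (-2, 2)).
With z = x + yi, square both sides:
(x - (-4))^2 + (y - 0)^2 = (x - 0)^2 + (y - 4)^2
The x^2 and y^2 terms cancel: 8x + 8y = 16 - 16 = 0
Simplify: x + y = 0
Locus: Perpendicular bisector of the segment from (-4, 0) to (0, 4): the line x + y = 0
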